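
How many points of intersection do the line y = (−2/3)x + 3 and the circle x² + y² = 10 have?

d² = (2·0 + 3·0 − (9))²/13 = 81/13; r² = 10.
Since d² < r², the line cuts the circle twice.

2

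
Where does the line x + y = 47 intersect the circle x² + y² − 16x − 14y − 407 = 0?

(22, 25) and (26, 21)

Substitute y = −x + 47:
2x² − 96x + 1144 = 0  ⟹  x² − 48x + 572 = 0
x = 26 or x = 22, giving (26, 21) and (22, 25).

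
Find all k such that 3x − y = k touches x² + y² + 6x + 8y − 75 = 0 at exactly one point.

k = −5 ± 10√10

For a tangent, require d(centre, line) = r = 10.
|3·(−3) − 1·(−4) − k| / √10 = 10
|k − (−5)| = 10√10.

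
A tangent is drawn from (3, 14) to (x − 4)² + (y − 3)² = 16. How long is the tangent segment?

√106

The centre is (4, 3) and r = 4. The square of the distance from P to the centre is 1 + 121 = 122.
Power of the point: PT² = |PO|² − r² = 106, so PT = √106.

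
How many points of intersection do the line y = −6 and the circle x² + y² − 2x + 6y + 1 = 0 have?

Substituting the line into the circle gives x² − 2x + 1 = 0.
Discriminant = (−2)² − 4·1·(1) = 0.
A repeated root: the line is tangent.

1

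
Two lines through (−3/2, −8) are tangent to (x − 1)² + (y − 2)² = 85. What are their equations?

Write the tangent as mx − y + (−8 − m·(−3/2)) = 0 and set its distance from the centre to √85:
[m·(5/2) − (10)]² = 85(m² + 1)
63m² + 40m − 12 = 0, so m = 2/9 or m = −6/7.
Through (−3/2, −8) these give 2x − 9y = 69 and 6x + 7y = −65.

2x − 9y = 69 and 6x + 7y = −65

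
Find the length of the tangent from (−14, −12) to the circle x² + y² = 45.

√295

With centre O = (0, 0), |OP|² = 340 and r² = 45.
By the tangent–radius right angle, tangent length = √(|PO|² − r²) = √295.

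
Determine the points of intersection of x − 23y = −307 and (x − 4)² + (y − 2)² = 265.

(−8, 13) and (15, 14)

Express y = (307 + x)/23 and substitute into the circle:
530x² − 3710x − 63600 = 0  ⟹  x² − 7x − 120 = 0
x = 15 or x = −8, giving (15, 14) and (−8, 13).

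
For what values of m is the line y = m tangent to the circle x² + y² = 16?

The line touches the circle iff its distance from (0, 0) is 4:
|0·0 + 1·0 − m| / √1 = 4
|m| = 4, so m = 4 or m = −4.

m = −4 or m = 4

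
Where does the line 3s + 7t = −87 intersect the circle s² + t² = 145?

(−8, −9) and (−1, −12)

Express t = (−87 − 3s)/7 and substitute into the circle:
58s² + 522s + 464 = 0  ⟹  s² + 9s + 8 = 0
s = −1 or s = −8, giving (−1, −12) and (−8, −9).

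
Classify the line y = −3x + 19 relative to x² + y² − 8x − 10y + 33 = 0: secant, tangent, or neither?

secant

Substituting the line into the circle gives 10x² − 92x + 204 = 0.
Δ = 8464 − 8160 = 304.
Two real roots: the line is a secant.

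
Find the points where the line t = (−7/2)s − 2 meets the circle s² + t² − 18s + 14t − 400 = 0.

Substitute t = (−4 − 7s)/2:
53s² − 212s − 1696 = 0  ⟹  s² − 4s − 32 = 0
s = 8 or s = −4, giving (8, −30) and (−4, 12).

(−4, 12) and (8, −30)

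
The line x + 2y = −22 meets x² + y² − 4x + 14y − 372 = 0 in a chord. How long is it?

18√5

From the line, y = (−22 − x)/2. Substituting:
5x² − 1620 = 0  ⟹  x² − 324 = 0
x = 18 or x = −18, giving (18, −20) and (−18, −2).
Chord length = distance between (18, −20) and (−18, −2) = √1620 = 18√5.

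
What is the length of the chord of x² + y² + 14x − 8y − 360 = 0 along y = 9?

Centre (−7, 4), r² = 425. Perpendicular distance d from centre to line = |−5| / √1 = 5.
Half the chord is √(r² − d²) = √(400), so the full chord is 40.

40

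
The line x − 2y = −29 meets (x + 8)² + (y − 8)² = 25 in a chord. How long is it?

4√5

Substitute y = (29 + x)/2:
5x² + 90x + 325 = 0  ⟹  x² + 18x + 65 = 0
x = −5 or x = −13, giving (−5, 12) and (−13, 8).
|(−5, 12) − (−13, 8)| = √((8)² + (4)²) = 4√5.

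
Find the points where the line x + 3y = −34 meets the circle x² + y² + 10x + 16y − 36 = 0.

(−16, −6) and (5, −13)

Substitute y = (−34 − x)/3:
10x² + 110x − 800 = 0  ⟹  x² + 11x − 80 = 0
x = 5 or x = −16, giving (5, −13) and (−16, −6).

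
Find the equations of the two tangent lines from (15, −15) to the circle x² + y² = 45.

Write the tangent as mx − y + (−15 − m·(15)) = 0 and set its distance from the centre to 3√5:
[m·(−15) − (15)]² = 45(m² + 1)
2m² + 5m + 2 = 0, so m = −2 or m = −1/2.
With m = −2: 2x + y = 15. With m = −1/2: x + 2y = −15.

2x + y = 15 and x + 2y = −15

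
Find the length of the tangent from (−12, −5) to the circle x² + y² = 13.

2√39

The centre is (0, 0) and r = √13. The square of the distance from P to the centre is 144 + 25 = 169.
By the tangent–radius right angle, tangent length = √(|PO|² − r²) = √156 = 2√39.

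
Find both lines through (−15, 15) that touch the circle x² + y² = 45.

2x + y = −15 and x + 2y = 15

A line y − (15) = m(x − (−15)) is tangent when its distance from (0, 0) is 3√5:
(15m − (−15))² = 45(m² + 1)
2m² + 5m + 2 = 0, so m = −2 or m = −1/2.
Through (−15, 15) these give 2x + y = −15 and x + 2y = 15.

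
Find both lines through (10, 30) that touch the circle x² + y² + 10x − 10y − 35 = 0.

Let a tangent through (10, 30) have slope m. Its distance from (−5, 5) must equal √85:
(−15m − (−25))² = 85(m² + 1)
14m² − 75m + 54 = 0, so m = 9/2 or m = 6/7.
Through (10, 30) these give 9x − 2y = 30 and 6x − 7y = −150.

9x − 2y = 30 and 6x − 7y = −150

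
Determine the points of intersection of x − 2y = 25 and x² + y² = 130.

(3, −11) and (7, −9)

Substitute y = (−25 + x)/2:
5x² − 50x + 105 = 0  ⟹  x² − 10x + 21 = 0
x = 7 or x = 3, giving (7, −9) and (3, −11).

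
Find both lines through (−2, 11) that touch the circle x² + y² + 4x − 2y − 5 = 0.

Write the tangent as mx − y + (11 − m·(−2)) = 0 and set its distance from the centre to √10:
(0m − (−10))² = 10(m² + 1)
m² − 9 = 0, so m = −3 or m = 3.
With m = −3: 3x + y = 5. With m = 3: 3x − y = −17.

3x + y = 5 and 3x − y = −17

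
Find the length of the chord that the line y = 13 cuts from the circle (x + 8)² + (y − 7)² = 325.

34

The distance from (−8, 7) to the line is 6, and r² = 325.
Chord = 2√(r² − d²) = 2·√(289) = 34.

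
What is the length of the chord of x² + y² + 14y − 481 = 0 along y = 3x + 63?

4√10

Centre (0, −7), r² = 530. Perpendicular distance d from centre to line = |70| / √10 = 70/√10.
Half the chord is √(r² − d²) = √(40), so the full chord is 4√10.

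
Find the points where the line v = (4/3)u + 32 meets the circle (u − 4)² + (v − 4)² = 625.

(−21, 4) and (−3, 28)

Substitute v = (96 + 4u)/3:
25u² + 600u + 1575 = 0  ⟹  u² + 24u + 63 = 0
u = −3 or u = −21, giving (−3, 28) and (−21, 4).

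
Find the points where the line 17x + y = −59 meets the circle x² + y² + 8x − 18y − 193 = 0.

Substitute y = −17x − 59:
290x² + 2320x + 4350 = 0  ⟹  x² + 8x + 15 = 0
x = −3 or x = −5, giving (−3, −8) and (−5, 26).

(−5, 26) and (−3, −8)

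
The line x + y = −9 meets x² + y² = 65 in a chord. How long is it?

Express y = −x − 9 and substitute into the circle:
2x² + 18x + 16 = 0  ⟹  x² + 9x + 8 = 0
x = −1 or x = −8, giving (−1, −8) and (−8, −1).
Chord length = distance between (−1, −8) and (−8, −1) = √98 = 7√2.

7√2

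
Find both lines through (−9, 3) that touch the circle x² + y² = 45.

Let a tangent through (−9, 3) have slope m. Its distance from (0, 0) must equal 3√5:
(9m − (−3))² = 45(m² + 1)
2m² + 3m − 2 = 0, so m = −2 or m = 1/2.
Through (−9, 3) these give 2x + y = −15 and x − 2y = −15.

2x + y = −15 and x − 2y = −15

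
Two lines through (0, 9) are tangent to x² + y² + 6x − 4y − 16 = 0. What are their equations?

5x + 2y = 18 and 2x − 5y = −45

Let a tangent through (0, 9) have slope m. Its distance from (−3, 2) must equal √29:
[m·(−3) − (−7)]² = 29(m² + 1)
10m² + 21m − 10 = 0, so m = −5/2 or m = 2/5.
With m = −5/2: 5x + 2y = 18. With m = 2/5: 2x − 5y = −45.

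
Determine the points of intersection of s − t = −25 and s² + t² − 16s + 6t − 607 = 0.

Substitute t = s + 25:
2s² + 40s + 168 = 0  ⟹  s² + 20s + 84 = 0
s = −6 or s = −14, giving (−6, 19) and (−14, 11).

(−14, 11) and (−6, 19)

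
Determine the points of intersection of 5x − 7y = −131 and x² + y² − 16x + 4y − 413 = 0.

Substitute y = (131 + 5x)/7:
74x² + 666x + 592 = 0  ⟹  x² + 9x + 8 = 0
x = −1 or x = −8, giving (−1, 18) and (−8, 13).

(−8, 13) and (−1, 18)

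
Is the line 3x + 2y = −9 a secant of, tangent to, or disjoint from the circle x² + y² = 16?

d² = (3·0 + 2·0 − (−9))²/13 = 81/13; r² = 16.
Since d² < r², the line cuts the circle twice.

secant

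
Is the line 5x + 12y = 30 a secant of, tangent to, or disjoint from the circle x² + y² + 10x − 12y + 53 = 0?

Substituting the line into the circle gives 169x² + 1860x + 4212 = 0.
Δ = 3459600 − 2847312 = 612288.
Two real roots: the line is a secant.

secant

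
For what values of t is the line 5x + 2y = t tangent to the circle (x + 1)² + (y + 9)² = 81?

t = −23 ± 9√29

The line touches the circle iff its distance from (−1, −9) is 9:
|5·(−1) + 2·(−9) − t| / √29 = 9
|t − (−23)| = 9√29.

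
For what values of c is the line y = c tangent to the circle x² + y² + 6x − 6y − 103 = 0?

Tangency holds when the distance from the centre (−3, 3) to the line equals the radius 11:
|0·(−3) + 1·3 − c| / √1 = 11
|c − (3)| = 11, so c = 14 or c = −8.

c = −8 or c = 14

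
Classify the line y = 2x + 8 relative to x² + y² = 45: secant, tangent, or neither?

Centre (0, 0), r² = 45. Distance² from centre to line = (8)²/5 = 64/5.
Since d² < r², the line cuts the circle twice.

secant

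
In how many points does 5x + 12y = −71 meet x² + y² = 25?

Substituting the line into the circle gives 169x² + 710x + 1441 = 0.
Discriminant = (710)² − 4·169·(1441) = −470016 < 0.
No real roots: the line does not meet the circle.

0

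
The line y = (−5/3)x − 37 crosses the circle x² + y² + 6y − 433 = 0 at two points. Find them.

(−21, −2) and (−9, −22)

Express y = (−111 − 5x)/3 and substitute into the circle:
34x² + 1020x + 6426 = 0  ⟹  x² + 30x + 189 = 0
x = −9 or x = −21, giving (−9, −22) and (−21, −2).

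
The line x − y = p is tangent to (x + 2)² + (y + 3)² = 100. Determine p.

p = 1 ± 10√2

For a tangent, require d(centre, line) = r = 10.
|1·(−2) − 1·(−3) − p| / √2 = 10
|p − (1)| = 10√2.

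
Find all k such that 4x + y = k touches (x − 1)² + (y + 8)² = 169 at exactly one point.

For a tangent, require d(centre, line) = r = 13.
|4·1 + 1·(−8) − k| / √17 = 13
|k − (−4)| = 13√17.

k = −4 ± 13√17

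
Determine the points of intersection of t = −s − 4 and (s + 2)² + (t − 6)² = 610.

(−23, 19) and (11, −15)

Substitute t = −s − 4:
2s² + 24s − 506 = 0  ⟹  s² + 12s − 253 = 0
s = 11 or s = −23, giving (11, −15) and (−23, 19).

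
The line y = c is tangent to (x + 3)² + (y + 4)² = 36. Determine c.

c = −10 or c = 2

The line touches the circle iff its distance from (−3, −4) is 6:
|0·(−3) + 1·(−4) − c| / √1 = 6
|c − (−4)| = 6, so c = 2 or c = −10.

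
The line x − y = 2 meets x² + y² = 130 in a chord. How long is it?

Substitute y = x − 2:
2x² − 4x − 126 = 0  ⟹  x² − 2x − 63 = 0
x = 9 or x = −7, giving (9, 7) and (−7, −9).
Chord length = distance between (9, 7) and (−7, −9) = √512 = 16√2.

16√2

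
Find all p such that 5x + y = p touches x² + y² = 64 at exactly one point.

p = ±8√26

The line touches the circle iff its distance from (0, 0) is 8:
|5·0 + 1·0 − p| / √26 = 8
|p| = 8√26.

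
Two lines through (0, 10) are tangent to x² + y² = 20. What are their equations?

Let a tangent through (0, 10) have slope m. Its distance from (0, 0) must equal 2√5:
[m·(0) − (−10)]² = 20(m² + 1)
m² − 4 = 0, so m = 2 or m = −2.
With m = 2: 2x − y = −10. With m = −2: 2x + y = 10.

2x − y = −10 and 2x + y = 10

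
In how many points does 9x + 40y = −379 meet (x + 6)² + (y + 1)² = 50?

Centre (−6, −1), r² = 50. Distance² from centre to line = (285)²/1681 = 81225/1681.
Since d² < r², the line cuts the circle twice.

2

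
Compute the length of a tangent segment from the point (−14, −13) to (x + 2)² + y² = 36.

With centre O = (−2, 0), |OP|² = 313 and r² = 36.
The tangent meets the radius at right angles, so tangent² = |PO|² − r² = 313 − 36 = 277.

√277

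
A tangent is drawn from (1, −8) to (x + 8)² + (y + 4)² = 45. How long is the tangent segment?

2√13

With centre O = (−8, −4), |OP|² = 97 and r² = 45.
Power of the point: PT² = |PO|² − r² = 52, so PT = 2√13.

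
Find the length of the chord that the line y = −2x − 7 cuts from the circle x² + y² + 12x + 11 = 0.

Centre (−6, 0), r² = 25. Perpendicular distance d from centre to line = |−5| / √5 = 5/√5.
Chord = 2√(r² − d²) = 2·√(20) = 4√5.

4√5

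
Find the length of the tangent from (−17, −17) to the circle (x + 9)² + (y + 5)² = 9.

Centre (−9, −5), r² = 9. |PO|² = (−8)² + (−12)² = 208.
By the tangent–radius right angle, tangent length = √(|PO|² − r²) = √199.

√199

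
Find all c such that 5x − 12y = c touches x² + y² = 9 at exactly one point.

c = −39 or c = 39

Tangency holds when the distance from the centre (0, 0) to the line equals the radius 3:
|5·0 − 12·0 − c| / √169 = 3
|c| = 3·13, so c = 39 or c = −39.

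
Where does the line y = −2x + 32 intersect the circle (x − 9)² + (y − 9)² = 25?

From the line, y = −2x + 32. Substituting:
5x² − 110x + 585 = 0  ⟹  x² − 22x + 117 = 0
x = 13 or x = 9, giving (13, 6) and (9, 14).

(9, 14) and (13, 6)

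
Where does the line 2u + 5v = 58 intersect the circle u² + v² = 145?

(−1, 12) and (9, 8)

Express v = (58 − 2u)/5 and substitute into the circle:
29u² − 232u − 261 = 0  ⟹  u² − 8u − 9 = 0
u = 9 or u = −1, giving (9, 8) and (−1, 12).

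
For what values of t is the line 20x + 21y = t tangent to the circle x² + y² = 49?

The line touches the circle iff its distance from (0, 0) is 7:
|20·0 + 21·0 − t| / √841 = 7
|t| = 7·29, so t = 203 or t = −203.

t = −203 or t = 203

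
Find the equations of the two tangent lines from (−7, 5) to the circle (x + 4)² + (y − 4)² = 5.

x − 2y = −17 and 2x + y = −9

Write the tangent as mx − y + (5 − m·(−7)) = 0 and set its distance from the centre to √5:
(3m − (−1))² = 5(m² + 1)
2m² + 3m − 2 = 0, so m = 1/2 or m = −2.
Through (−7, 5) these give x − 2y = −17 and 2x + y = −9.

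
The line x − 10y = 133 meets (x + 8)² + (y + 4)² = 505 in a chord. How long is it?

4√101

Centre (−8, −4), r² = 505. Perpendicular distance d from centre to line = |−101| / √101 = 101/√101.
Half the chord is √(r² − d²) = √(404), so the full chord is 4√101.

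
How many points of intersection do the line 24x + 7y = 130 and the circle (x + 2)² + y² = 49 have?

d² = (24·(−2) + 7·0 − (130))²/625 = 31684/625; r² = 49.
Since d² > r², the line lies outside the circle.

0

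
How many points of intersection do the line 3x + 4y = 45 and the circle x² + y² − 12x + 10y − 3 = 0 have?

d² = (3·6 + 4·(−5) − (45))²/25 = 2209/25; r² = 64.
Since d² > r², the line lies outside the circle.

0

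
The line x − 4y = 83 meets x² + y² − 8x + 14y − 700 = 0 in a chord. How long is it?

Substitute y = (−83 + x)/4:
17x² − 238x − 8959 = 0  ⟹  x² − 14x − 527 = 0
x = 31 or x = −17, giving (31, −13) and (−17, −25).
|(31, −13) − (−17, −25)| = √((48)² + (12)²) = 12√17.

12√17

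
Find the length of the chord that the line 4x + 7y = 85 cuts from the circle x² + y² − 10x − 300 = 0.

Centre (5, 0), r² = 325. Perpendicular distance d from centre to line = |−65| / √65 = 65/√65.
Half the chord is √(r² − d²) = √(260), so the full chord is 4√65.

4√65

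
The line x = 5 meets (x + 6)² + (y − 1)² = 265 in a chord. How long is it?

The line gives x = 5. Substituting into the circle:
y² − 2y − 143 = 0
y = 13 or y = −11, giving (5, 13) and (5, −11).
|(5, 13) − (5, −11)| = √((0)² + (24)²) = 24.

24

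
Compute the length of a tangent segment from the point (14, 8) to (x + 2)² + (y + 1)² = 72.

√265

With centre O = (−2, −1), |OP|² = 337 and r² = 72.
The tangent meets the radius at right angles, so tangent² = |PO|² − r² = 337 − 72 = 265.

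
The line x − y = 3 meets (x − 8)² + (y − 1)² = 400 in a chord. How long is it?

Express y = x − 3 and substitute into the circle:
2x² − 24x − 320 = 0  ⟹  x² − 12x − 160 = 0
x = 20 or x = −8, giving (20, 17) and (−8, −11).
Chord length = distance between (20, 17) and (−8, −11) = √1568 = 28√2.

28√2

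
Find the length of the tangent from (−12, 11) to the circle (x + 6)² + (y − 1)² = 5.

Centre (−6, 1), r² = 5. |PO|² = (−6)² + (10)² = 136.
By the tangent–radius right angle, tangent length = √(|PO|² − r²) = √131.

√131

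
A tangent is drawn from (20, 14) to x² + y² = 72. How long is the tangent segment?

The centre is (0, 0) and r = 6√2. The square of the distance from P to the centre is 400 + 196 = 596.
The tangent meets the radius at right angles, so tangent² = |PO|² − r² = 596 − 72 = 524.

2√131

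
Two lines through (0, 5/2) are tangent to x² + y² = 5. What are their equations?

Let a tangent through (0, 5/2) have slope m. Its distance from (0, 0) must equal √5:
[m·(0) − (−5/2)]² = 5(m² + 1)
4m² − 1 = 0, so m = 1/2 or m = −1/2.
Through (0, 5/2) these give x − 2y = −5 and x + 2y = 5.

x − 2y = −5 and x + 2y = 5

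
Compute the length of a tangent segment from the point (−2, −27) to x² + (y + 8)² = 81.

2√71

Centre (0, −8), r² = 81. |PO|² = (−2)² + (−19)² = 365.
By the tangent–radius right angle, tangent length = √(|PO|² − r²) = √284 = 2√71.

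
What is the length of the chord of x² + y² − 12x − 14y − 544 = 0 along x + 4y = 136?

Express y = (136 − x)/4 and substitute into the circle:
17x² − 408x + 2176 = 0  ⟹  x² − 24x + 128 = 0
x = 16 or x = 8, giving (16, 30) and (8, 32).
|(16, 30) − (8, 32)| = √((8)² + (−2)²) = 2√17.

2√17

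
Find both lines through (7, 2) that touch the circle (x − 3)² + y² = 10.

A line y − (2) = m(x − (7)) is tangent when its distance from (3, 0) is √10:
[m·(−4) − (−2)]² = 10(m² + 1)
3m² − 8m − 3 = 0, so m = 3 or m = −1/3.
With m = 3: 3x − y = 19. With m = −1/3: x + 3y = 13.

3x − y = 19 and x + 3y = 13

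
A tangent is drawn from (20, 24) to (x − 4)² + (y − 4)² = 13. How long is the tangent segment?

With centre O = (4, 4), |OP|² = 656 and r² = 13.
Power of the point: PT² = |PO|² − r² = 643, so PT = √643.

√643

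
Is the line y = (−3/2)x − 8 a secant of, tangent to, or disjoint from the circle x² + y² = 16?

disjoint

Substituting the line into the circle gives 13x² + 96x + 192 = 0.
Δ = 9216 − 9984 = −768.
No real roots: the line does not meet the circle.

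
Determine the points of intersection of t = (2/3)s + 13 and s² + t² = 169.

(−12, 5) and (0, 13)

Substitute t = (39 + 2s)/3:
13s² + 156s = 0  ⟹  s² + 12s = 0
s = 0 or s = −12, giving (0, 13) and (−12, 5).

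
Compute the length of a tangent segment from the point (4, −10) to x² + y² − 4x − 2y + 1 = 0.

The centre is (2, 1) and r = 2. The square of the distance from P to the centre is 4 + 121 = 125.
By the tangent–radius right angle, tangent length = √(|PO|² − r²) = √121 = 11.

11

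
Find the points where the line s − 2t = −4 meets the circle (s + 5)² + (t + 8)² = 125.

From the line, t = (4 + s)/2. Substituting:
5s² + 80s = 0  ⟹  s² + 16s = 0
s = 0 or s = −16, giving (0, 2) and (−16, −6).

(−16, −6) and (0, 2)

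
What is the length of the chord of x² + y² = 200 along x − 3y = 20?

The distance from (0, 0) to the line is 20/√10, and r² = 200.
Half the chord is √(r² − d²) = √(160), so the full chord is 8√10.

8√10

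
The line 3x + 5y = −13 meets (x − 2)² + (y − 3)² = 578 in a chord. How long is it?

8√34

Substitute y = (−13 − 3x)/5:
34x² + 68x − 13566 = 0  ⟹  x² + 2x − 399 = 0
x = 19 or x = −21, giving (19, −14) and (−21, 10).
|(19, −14) − (−21, 10)| = √((40)² + (−24)²) = 8√34.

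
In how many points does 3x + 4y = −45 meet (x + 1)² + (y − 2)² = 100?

Substituting the line into the circle gives 25x² + 350x + 1225 = 0.
Discriminant = (350)² − 4·25·(1225) = 0.
A repeated root: the line is tangent.

1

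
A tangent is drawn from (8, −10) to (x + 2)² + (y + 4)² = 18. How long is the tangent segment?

Centre (−2, −4), r² = 18. |PO|² = (10)² + (−6)² = 136.
By the tangent–radius right angle, tangent length = √(|PO|² − r²) = √118.

√118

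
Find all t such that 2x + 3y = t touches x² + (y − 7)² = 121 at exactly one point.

The line touches the circle iff its distance from (0, 7) is 11:
|2·0 + 3·7 − t| / √13 = 11
|t − (21)| = 11√13.

t = 21 ± 11√13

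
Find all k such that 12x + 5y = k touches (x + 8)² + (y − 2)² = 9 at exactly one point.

The line touches the circle iff its distance from (−8, 2) is 3:
|12·(−8) + 5·2 − k| / √169 = 3
|k − (−86)| = 3·13, so k = −47 or k = −125.

k = −125 or k = −47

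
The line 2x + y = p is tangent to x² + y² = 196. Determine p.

p = ±14√5

The line touches the circle iff its distance from (0, 0) is 14:
|2·0 + 1·0 − p| / √5 = 14
|p| = 14√5.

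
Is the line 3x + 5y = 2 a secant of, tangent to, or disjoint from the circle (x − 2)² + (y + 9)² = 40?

Substituting the line into the circle gives 34x² − 382x + 1309 = 0.
Discriminant = (−382)² − 4·34·(1309) = −32100 < 0.
No real roots: the line does not meet the circle.

disjoint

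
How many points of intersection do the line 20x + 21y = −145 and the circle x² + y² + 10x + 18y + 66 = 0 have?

2

Substituting the line into the circle gives 841x² + 2650x − 4679 = 0.
Δ = 7022500 − (−15740156) = 22762656.
Two real roots: the line is a secant.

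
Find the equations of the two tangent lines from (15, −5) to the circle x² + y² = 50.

Write the tangent as mx − y + (−5 − m·(15)) = 0 and set its distance from the centre to 5√2:
(−15m − (5))² = 50(m² + 1)
7m² + 6m − 1 = 0, so m = −1 or m = 1/7.
Through (15, −5) these give x + y = 10 and x − 7y = 50.

x + y = 10 and x − 7y = 50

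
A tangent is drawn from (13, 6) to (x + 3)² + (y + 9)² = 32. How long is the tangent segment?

The centre is (−3, −9) and r = 4√2. The square of the distance from P to the centre is 256 + 225 = 481.
By the tangent–radius right angle, tangent length = √(|PO|² − r²) = √449.

√449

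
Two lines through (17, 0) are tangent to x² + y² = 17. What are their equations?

x + 4y = 17 and x − 4y = 17

Write the tangent as mx − y + (0 − m·(17)) = 0 and set its distance from the centre to √17:
(−17m − (0))² = 17(m² + 1)
16m² − 1 = 0, so m = −1/4 or m = 1/4.
With m = −1/4: x + 4y = 17. With m = 1/4: x − 4y = 17.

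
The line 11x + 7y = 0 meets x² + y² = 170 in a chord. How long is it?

The distance from (0, 0) to the line is 0/√170, and r² = 170.
Half the chord is √(r² − d²) = √(170), so the full chord is 2√170.

2√170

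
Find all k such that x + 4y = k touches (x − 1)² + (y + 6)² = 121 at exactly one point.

For a tangent, require d(centre, line) = r = 11.
|1·1 + 4·(−6) − k| / √17 = 11
|k − (−23)| = 11√17.

k = −23 ± 11√17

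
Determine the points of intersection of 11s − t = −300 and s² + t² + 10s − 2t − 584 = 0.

(−28, −8) and (−26, 14)

Substitute t = 11s + 300:
122s² + 6588s + 88816 = 0  ⟹  s² + 54s + 728 = 0
s = −26 or s = −28, giving (−26, 14) and (−28, −8).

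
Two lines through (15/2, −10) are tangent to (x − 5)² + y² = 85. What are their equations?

2x + 9y = −75 and 6x − 7y = 115

Let a tangent through (15/2, −10) have slope m. Its distance from (5, 0) must equal √85:
[m·(−5/2) − (10)]² = 85(m² + 1)
63m² − 40m − 12 = 0, so m = −2/9 or m = 6/7.
Through (15/2, −10) these give 2x + 9y = −75 and 6x − 7y = 115.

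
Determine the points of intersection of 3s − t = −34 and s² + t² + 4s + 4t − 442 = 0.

(−17, −17) and (−5, 19)

Substitute t = 3s + 34:
10s² + 220s + 850 = 0  ⟹  s² + 22s + 85 = 0
s = −5 or s = −17, giving (−5, 19) and (−17, −17).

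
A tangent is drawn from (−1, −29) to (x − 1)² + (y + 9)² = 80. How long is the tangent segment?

Centre (1, −9), r² = 80. |PO|² = (−2)² + (−20)² = 404.
Power of the point: PT² = |PO|² − r² = 324, so PT = 18.

18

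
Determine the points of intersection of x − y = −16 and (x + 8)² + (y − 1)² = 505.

Substitute y = x + 16:
2x² + 46x − 216 = 0  ⟹  x² + 23x − 108 = 0
x = 4 or x = −27, giving (4, 20) and (−27, −11).

(−27, −11) and (4, 20)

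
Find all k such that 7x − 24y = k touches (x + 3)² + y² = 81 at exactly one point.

k = −246 or k = 204

For a tangent, require d(centre, line) = r = 9.
|7·(−3) − 24·0 − k| / √625 = 9
|k − (−21)| = 9·25, so k = 204 or k = −246.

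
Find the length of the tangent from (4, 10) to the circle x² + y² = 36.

4√5

The centre is (0, 0) and r = 6. The square of the distance from P to the centre is 16 + 100 = 116.
The tangent meets the radius at right angles, so tangent² = |PO|² − r² = 116 − 36 = 80.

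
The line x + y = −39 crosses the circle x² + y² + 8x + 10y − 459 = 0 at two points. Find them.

From the line, y = −x − 39. Substituting:
2x² + 76x + 672 = 0  ⟹  x² + 38x + 336 = 0
x = −14 or x = −24, giving (−14, −25) and (−24, −15).

(−24, −15) and (−14, −25)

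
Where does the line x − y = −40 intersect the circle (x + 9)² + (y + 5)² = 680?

Substitute y = x + 40:
2x² + 108x + 1426 = 0  ⟹  x² + 54x + 713 = 0
x = −23 or x = −31, giving (−23, 17) and (−31, 9).

(−31, 9) and (−23, 17)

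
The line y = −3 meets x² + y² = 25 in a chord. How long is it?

8

Substitute y = −3:
x² − 16 = 0
x = 4 or x = −4, giving (4, −3) and (−4, −3).
|(4, −3) − (−4, −3)| = √((8)² + (0)²) = 8.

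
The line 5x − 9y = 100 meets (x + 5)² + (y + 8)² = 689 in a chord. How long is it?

5√106

The distance from (−5, −8) to the line is 53/√106, and r² = 689.
Chord = 2√(r² − d²) = 2·√(1325/2) = 5√106.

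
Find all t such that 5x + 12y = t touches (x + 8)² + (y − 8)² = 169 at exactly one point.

The line touches the circle iff its distance from (−8, 8) is 13:
|5·(−8) + 12·8 − t| / √169 = 13
|t − (56)| = 13·13, so t = 225 or t = −113.

t = −113 or t = 225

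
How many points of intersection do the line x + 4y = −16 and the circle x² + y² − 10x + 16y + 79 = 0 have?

Centre (5, −8), r² = 10. Distance² from centre to line = (−11)²/17 = 121/17.
Since d² < r², the line cuts the circle twice.

2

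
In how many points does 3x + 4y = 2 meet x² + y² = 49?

2

Centre (0, 0), r² = 49. Distance² from centre to line = (−2)²/25 = 4/25.
Since d² < r², the line cuts the circle twice.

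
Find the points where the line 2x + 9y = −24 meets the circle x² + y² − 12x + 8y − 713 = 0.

From the line, y = (−24 − 2x)/9. Substituting:
85x² − 1020x − 58905 = 0  ⟹  x² − 12x − 693 = 0
x = 33 or x = −21, giving (33, −10) and (−21, 2).

(−21, 2) and (33, −10)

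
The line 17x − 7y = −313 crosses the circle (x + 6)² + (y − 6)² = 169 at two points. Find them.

(−18, 1) and (−11, 18)

Express y = (313 + 17x)/7 and substitute into the circle:
338x² + 9802x + 66924 = 0  ⟹  x² + 29x + 198 = 0
x = −11 or x = −18, giving (−11, 18) and (−18, 1).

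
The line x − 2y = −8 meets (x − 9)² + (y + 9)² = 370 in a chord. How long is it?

The distance from (9, −9) to the line is 35/√5, and r² = 370.
Half the chord is √(r² − d²) = √(125), so the full chord is 10√5.

10√5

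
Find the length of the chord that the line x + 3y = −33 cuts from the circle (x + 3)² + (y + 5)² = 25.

From the line, y = (−33 − x)/3. Substituting:
10x² + 90x + 180 = 0  ⟹  x² + 9x + 18 = 0
x = −3 or x = −6, giving (−3, −10) and (−6, −9).
Chord length = distance between (−3, −10) and (−6, −9) = √10 = √10.

√10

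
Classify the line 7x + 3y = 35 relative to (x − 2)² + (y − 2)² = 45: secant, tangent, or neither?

secant

Substituting the line into the circle gives 58x² − 442x + 472 = 0.
Discriminant = (−442)² − 4·58·(472) = 85860 > 0.
Two real roots: the line is a secant.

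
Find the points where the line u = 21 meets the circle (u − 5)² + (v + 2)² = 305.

(21, −9) and (21, 5)

The line gives u = 21. Substituting into the circle:
v² + 4v − 45 = 0
v = 5 or v = −9, giving (21, 5) and (21, −9).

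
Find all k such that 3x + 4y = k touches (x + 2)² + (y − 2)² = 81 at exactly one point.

k = −43 or k = 47

The line touches the circle iff its distance from (−2, 2) is 9:
|3·(−2) + 4·2 − k| / √25 = 9
|k − (2)| = 9·5, so k = 47 or k = −43.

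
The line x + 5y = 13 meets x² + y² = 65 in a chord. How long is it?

Express y = (13 − x)/5 and substitute into the circle:
26x² − 26x − 1456 = 0  ⟹  x² − x − 56 = 0
x = 8 or x = −7, giving (8, 1) and (−7, 4).
Chord length = distance between (8, 1) and (−7, 4) = √234 = 3√26.

3√26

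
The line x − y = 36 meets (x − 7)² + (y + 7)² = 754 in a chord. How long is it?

Centre (7, −7), r² = 754. Perpendicular distance d from centre to line = |−22| / √2 = 22/√2.
Half the chord is √(r² − d²) = √(512), so the full chord is 32√2.

32√2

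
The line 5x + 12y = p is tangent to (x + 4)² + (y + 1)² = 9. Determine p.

p = −71 or p = 7

Tangency holds when the distance from the centre (−4, −1) to the line equals the radius 3:
|5·(−4) + 12·(−1) − p| / √169 = 3
|p − (−32)| = 3·13, so p = 7 or p = −71.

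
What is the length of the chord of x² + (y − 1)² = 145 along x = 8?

18

Centre (0, 1), r² = 145. Perpendicular distance d from centre to line = |−8| / √1 = 8.
Chord = 2√(r² − d²) = 2·√(81) = 18.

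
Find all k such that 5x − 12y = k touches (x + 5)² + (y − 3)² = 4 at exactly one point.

Tangency holds when the distance from the centre (−5, 3) to the line equals the radius 2:
|5·(−5) − 12·3 − k| / √169 = 2
|k − (−61)| = 2·13, so k = −35 or k = −87.

k = −87 or k = −35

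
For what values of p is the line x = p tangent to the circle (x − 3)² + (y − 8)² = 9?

For a tangent, require d(centre, line) = r = 3.
|1·3 + 0·8 − p| / √1 = 3
|p − (3)| = 3, so p = 6 or p = 0.

p = 0 or p = 6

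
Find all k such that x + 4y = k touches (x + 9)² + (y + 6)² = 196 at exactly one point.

The line touches the circle iff its distance from (−9, −6) is 14:
|1·(−9) + 4·(−6) − k| / √17 = 14
|k − (−33)| = 14√17.

k = −33 ± 14√17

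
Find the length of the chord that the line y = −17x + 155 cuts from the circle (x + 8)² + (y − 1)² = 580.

2√290

The distance from (−8, 1) to the line is 290/√290, and r² = 580.
Chord = 2√(r² − d²) = 2·√(290) = 2√290.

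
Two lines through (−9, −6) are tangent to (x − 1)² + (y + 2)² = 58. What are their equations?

3x + 7y = −69 and 7x − 3y = −45

A line y − (−6) = m(x − (−9)) is tangent when its distance from (1, −2) is √58:
(10m − (4))² = 58(m² + 1)
21m² − 40m − 21 = 0, so m = −3/7 or m = 7/3.
Through (−9, −6) these give 3x + 7y = −69 and 7x − 3y = −45.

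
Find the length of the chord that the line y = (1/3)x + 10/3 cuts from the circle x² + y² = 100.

Express y = (10 + x)/3 and substitute into the circle:
10x² + 20x − 800 = 0  ⟹  x² + 2x − 80 = 0
x = 8 or x = −10, giving (8, 6) and (−10, 0).
|(8, 6) − (−10, 0)| = √((18)² + (6)²) = 6√10.

6√10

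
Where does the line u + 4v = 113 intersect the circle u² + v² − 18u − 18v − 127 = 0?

Substitute v = (113 − u)/4:
17u² − 442u + 2601 = 0  ⟹  u² − 26u + 153 = 0
u = 17 or u = 9, giving (17, 24) and (9, 26).

(9, 26) and (17, 24)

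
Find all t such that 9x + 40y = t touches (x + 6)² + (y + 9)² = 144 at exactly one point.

The line touches the circle iff its distance from (−6, −9) is 12:
|9·(−6) + 40·(−9) − t| / √1681 = 12
|t − (−414)| = 12·41, so t = 78 or t = −906.

t = −906 or t = 78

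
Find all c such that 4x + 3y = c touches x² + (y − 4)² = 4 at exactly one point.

Tangency holds when the distance from the centre (0, 4) to the line equals the radius 2:
|4·0 + 3·4 − c| / √25 = 2
|c − (12)| = 2·5, so c = 22 or c = 2.

c = 2 or c = 22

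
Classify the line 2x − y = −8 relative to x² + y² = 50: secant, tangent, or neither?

secant

Substituting the line into the circle gives 5x² + 32x + 14 = 0.
Discriminant = (32)² − 4·5·(14) = 744 > 0.
Two real roots: the line is a secant.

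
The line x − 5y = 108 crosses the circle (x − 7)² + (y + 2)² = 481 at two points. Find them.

(−2, −22) and (23, −17)

Express y = (−108 + x)/5 and substitute into the circle:
26x² − 546x − 1196 = 0  ⟹  x² − 21x − 46 = 0
x = 23 or x = −2, giving (23, −17) and (−2, −22).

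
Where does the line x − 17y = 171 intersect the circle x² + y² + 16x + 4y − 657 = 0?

(−33, −12) and (18, −9)

From the line, y = (−171 + x)/17. Substituting:
290x² + 4350x − 172260 = 0  ⟹  x² + 15x − 594 = 0
x = 18 or x = −33, giving (18, −9) and (−33, −12).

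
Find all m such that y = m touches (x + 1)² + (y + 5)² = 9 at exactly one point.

Tangency holds when the distance from the centre (−1, −5) to the line equals the radius 3:
|0·(−1) + 1·(−5) − m| / √1 = 3
|m − (−5)| = 3, so m = −2 or m = −8.

m = −8 or m = −2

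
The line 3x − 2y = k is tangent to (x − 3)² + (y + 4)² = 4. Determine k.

For a tangent, require d(centre, line) = r = 2.
|3·3 − 2·(−4) − k| / √13 = 2
|k − (17)| = 2√13.

k = 17 ± 2√13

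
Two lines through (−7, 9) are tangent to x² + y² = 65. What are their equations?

Let a tangent through (−7, 9) have slope m. Its distance from (0, 0) must equal √65:
[m·(7) − (−9)]² = 65(m² + 1)
8m² − 63m − 8 = 0, so m = 8 or m = −1/8.
Through (−7, 9) these give 8x − y = −65 and x + 8y = 65.

8x − y = −65 and x + 8y = 65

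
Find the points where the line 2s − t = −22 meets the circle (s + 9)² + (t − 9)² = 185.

From the line, t = 2s + 22. Substituting:
5s² + 70s + 65 = 0  ⟹  s² + 14s + 13 = 0
s = −1 or s = −13, giving (−1, 20) and (−13, −4).

(−13, −4) and (−1, 20)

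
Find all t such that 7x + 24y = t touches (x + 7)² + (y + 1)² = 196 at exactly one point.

Tangency holds when the distance from the centre (−7, −1) to the line equals the radius 14:
|7·(−7) + 24·(−1) − t| / √625 = 14
|t − (−73)| = 14·25, so t = 277 or t = −423.

t = −423 or t = 277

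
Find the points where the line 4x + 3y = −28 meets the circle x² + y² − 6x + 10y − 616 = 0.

(−16, 12) and (14, −28)

Express y = (−28 − 4x)/3 and substitute into the circle:
25x² + 50x − 5600 = 0  ⟹  x² + 2x − 224 = 0
x = 14 or x = −16, giving (14, −28) and (−16, 12).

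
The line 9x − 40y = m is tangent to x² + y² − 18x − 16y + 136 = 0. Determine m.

For a tangent, require d(centre, line) = r = 3.
|9·9 − 40·8 − m| / √1681 = 3
|m − (−239)| = 3·41, so m = −116 or m = −362.

m = −362 or m = −116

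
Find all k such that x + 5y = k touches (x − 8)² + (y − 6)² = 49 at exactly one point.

k = 38 ± 7√26

The line touches the circle iff its distance from (8, 6) is 7:
|1·8 + 5·6 − k| / √26 = 7
|k − (38)| = 7√26.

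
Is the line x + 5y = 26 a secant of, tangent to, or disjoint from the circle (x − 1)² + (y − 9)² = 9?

Substituting the line into the circle gives 26x² − 12x + 161 = 0.
Δ = 144 − 16744 = −16600.
No real roots: the line does not meet the circle.

disjoint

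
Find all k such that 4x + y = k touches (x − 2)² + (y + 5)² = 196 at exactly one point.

k = 3 ± 14√17

The line touches the circle iff its distance from (2, −5) is 14:
|4·2 + 1·(−5) − k| / √17 = 14
|k − (3)| = 14√17.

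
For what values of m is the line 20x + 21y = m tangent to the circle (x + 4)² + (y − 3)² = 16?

m = −133 or m = 99

Tangency holds when the distance from the centre (−4, 3) to the line equals the radius 4:
|20·(−4) + 21·3 − m| / √841 = 4
|m − (−17)| = 4·29, so m = 99 or m = −133.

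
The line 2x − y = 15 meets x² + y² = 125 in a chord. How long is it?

8√5

The distance from (0, 0) to the line is 15/√5, and r² = 125.
Chord = 2√(r² − d²) = 2·√(80) = 8√5.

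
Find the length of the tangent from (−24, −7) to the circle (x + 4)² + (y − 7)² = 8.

Centre (−4, 7), r² = 8. |PO|² = (−20)² + (−14)² = 596.
Power of the point: PT² = |PO|² − r² = 588, so PT = 14√3.

14√3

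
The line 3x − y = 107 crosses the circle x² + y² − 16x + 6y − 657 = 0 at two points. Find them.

Substitute y = 3x − 107:
10x² − 640x + 10150 = 0  ⟹  x² − 64x + 1015 = 0
x = 35 or x = 29, giving (35, −2) and (29, −20).

(29, −20) and (35, −2)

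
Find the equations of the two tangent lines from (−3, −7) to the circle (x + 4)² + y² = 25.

4x − 3y = 9 and 3x + 4y = −37

A line y − (−7) = m(x − (−3)) is tangent when its distance from (−4, 0) is 5:
(−1m − (7))² = 25(m² + 1)
12m² − 7m − 12 = 0, so m = 4/3 or m = −3/4.
With m = 4/3: 4x − 3y = 9. With m = −3/4: 3x + 4y = −37.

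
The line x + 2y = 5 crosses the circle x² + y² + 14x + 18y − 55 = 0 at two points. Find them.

Substitute y = (5 − x)/2:
5x² + 10x − 15 = 0  ⟹  x² + 2x − 3 = 0
x = 1 or x = −3, giving (1, 2) and (−3, 4).

(−3, 4) and (1, 2)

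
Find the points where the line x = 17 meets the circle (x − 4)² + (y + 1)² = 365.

(17, −15) and (17, 13)

The line gives x = 17. Substituting into the circle:
y² + 2y − 195 = 0
y = 13 or y = −15, giving (17, 13) and (17, −15).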